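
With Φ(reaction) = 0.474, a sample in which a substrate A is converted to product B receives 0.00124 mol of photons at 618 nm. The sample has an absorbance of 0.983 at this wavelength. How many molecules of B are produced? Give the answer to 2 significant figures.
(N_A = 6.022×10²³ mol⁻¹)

Fraction absorbed: 1 − 10^(−0.983) = 0.8960.
Photons absorbed: 0.8960 × 0.00124 = 0.001111 mol.
Product: Φ × n_abs = 0.474 × 0.001111 = 5.266×10⁻⁴ mol.
As a count: 5.266×10⁻⁴ × 6.022×10²³ = 3.2×10²⁰.

3.2×10²⁰ molecules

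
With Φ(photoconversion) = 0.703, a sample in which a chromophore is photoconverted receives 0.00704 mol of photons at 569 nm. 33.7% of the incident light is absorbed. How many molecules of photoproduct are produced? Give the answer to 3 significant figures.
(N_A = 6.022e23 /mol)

1.00e21 molecules

Photons absorbed: 0.337 × 0.00704 = 0.002372 mol.
Product: Φ × n_abs = 0.703 × 0.002372 = 0.001668 mol.
As a count: 0.001668 × 6.022e23 = 1.00e21.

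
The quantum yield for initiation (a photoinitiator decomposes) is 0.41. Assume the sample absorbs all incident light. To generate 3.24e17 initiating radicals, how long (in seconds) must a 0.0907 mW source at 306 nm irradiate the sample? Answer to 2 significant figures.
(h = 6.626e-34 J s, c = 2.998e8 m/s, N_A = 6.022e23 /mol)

Product: 3.24e17 / 6.022e23 = 5.380e-7 mol.
Photons that must be absorbed: 5.380e-7 / 0.41 = 1.312e-6 mol.
Photon energy: hc/λ = 6.492e-19 J; per mole, 3.909e5 J mol⁻¹.
Energy required: 1.312e-6 × 3.909e5 = 0.5129 J.
Time: 0.5129 J / 9.07e-05 W = 5700 s.

t ≈ 5700 s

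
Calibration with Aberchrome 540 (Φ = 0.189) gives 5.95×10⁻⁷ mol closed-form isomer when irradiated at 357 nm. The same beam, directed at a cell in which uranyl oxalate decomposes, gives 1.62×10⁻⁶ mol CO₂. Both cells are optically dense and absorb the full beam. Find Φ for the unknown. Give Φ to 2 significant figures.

Photons absorbed by the actinometer: 5.95×10⁻⁷ / 0.189 = 3.148×10⁻⁶ mol.
Φ(unknown) = 1.62×10⁻⁶ / 3.148×10⁻⁶ = 0.51.

Φ = 0.51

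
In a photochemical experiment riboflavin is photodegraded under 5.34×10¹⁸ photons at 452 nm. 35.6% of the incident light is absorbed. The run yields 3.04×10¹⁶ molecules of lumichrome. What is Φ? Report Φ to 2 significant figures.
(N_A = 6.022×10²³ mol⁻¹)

Φ = 0.016

Product: 3.04×10¹⁶ / 6.022×10²³ = 5.048×10⁻⁸ mol.
Moles of photons: 5.34×10¹⁸ / 6.022×10²³ = 8.867×10⁻⁶ mol.
Photons absorbed: 0.356 × 8.867×10⁻⁶ = 3.157×10⁻⁶ mol.
Φ = 5.048×10⁻⁸ mol / 3.157×10⁻⁶ mol photons = 0.016.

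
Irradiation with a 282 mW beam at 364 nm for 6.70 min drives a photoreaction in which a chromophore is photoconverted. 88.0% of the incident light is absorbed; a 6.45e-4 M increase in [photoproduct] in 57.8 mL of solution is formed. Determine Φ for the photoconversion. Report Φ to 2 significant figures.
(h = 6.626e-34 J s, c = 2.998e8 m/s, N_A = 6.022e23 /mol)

Φ = 0.12

Product: (6.45e-4 M)(0.0578 L) = 3.728e-5 mol.
Photon energy at 364 nm: hc/λ = (6.626e-34)(2.998e8)/(364e-9) = 5.457e-19 J.
Energy delivered: (282 mW)(402 s) = 113.4 J.
Photons incident: 113.4 / 5.457e-19 = 2.078e20, i.e. 2.078e20/6.022e23 = 3.451e-4 mol.
Photons absorbed: 0.880 × 3.451e-4 = 3.037e-4 mol.
Φ = 3.728e-5 mol / 3.037e-4 mol photons = 0.12.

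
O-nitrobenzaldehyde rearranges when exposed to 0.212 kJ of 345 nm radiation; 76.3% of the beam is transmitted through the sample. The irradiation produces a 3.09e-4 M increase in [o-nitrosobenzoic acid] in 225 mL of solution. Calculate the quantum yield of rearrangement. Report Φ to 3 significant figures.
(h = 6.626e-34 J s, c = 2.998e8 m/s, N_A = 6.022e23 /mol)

Φ = 0.480

Product: (3.09e-4 M)(0.225 L) = 6.953e-5 mol.
Photon energy at 345 nm: hc/λ = (6.626e-34)(2.998e8)/(345e-9) = 5.758e-19 J.
Incident energy: 0.212 kJ = 212 J.
Photons incident: 212 / 5.758e-19 = 3.682e20, i.e. 3.682e20/6.022e23 = 6.114e-4 mol.
Fraction absorbed: 1 − 76.3/100 = 0.2370.
Photons absorbed: 0.2370 × 6.114e-4 = 1.449e-4 mol.
Φ = 6.953e-5 mol / 1.449e-4 mol photons = 0.480.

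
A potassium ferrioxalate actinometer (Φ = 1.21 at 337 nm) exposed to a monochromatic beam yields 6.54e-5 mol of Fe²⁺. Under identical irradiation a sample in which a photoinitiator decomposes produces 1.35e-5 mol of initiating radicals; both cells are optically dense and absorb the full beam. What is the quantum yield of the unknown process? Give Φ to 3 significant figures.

Φ = 0.250

Photons absorbed by the actinometer: 6.54e-5 / 1.21 = 5.405e-5 mol.
Φ(unknown) = 1.35e-5 / 5.405e-5 = 0.250.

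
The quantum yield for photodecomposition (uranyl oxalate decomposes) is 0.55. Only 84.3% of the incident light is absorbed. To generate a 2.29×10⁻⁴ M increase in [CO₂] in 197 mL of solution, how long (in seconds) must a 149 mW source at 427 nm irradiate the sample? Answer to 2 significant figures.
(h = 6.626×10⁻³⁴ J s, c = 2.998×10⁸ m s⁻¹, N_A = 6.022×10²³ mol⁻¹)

Product: (2.29×10⁻⁴ M)(0.197 L) = 4.511×10⁻⁵ mol.
Photons that must be absorbed: 4.511×10⁻⁵ / 0.55 = 8.202×10⁻⁵ mol.
Incident photons needed: 8.202×10⁻⁵ / 0.843 = 9.730×10⁻⁵ mol.
Photon energy: hc/λ = 4.652×10⁻¹⁹ J; per mole, 2.801×10⁵ J mol⁻¹.
Energy required: 9.730×10⁻⁵ × 2.801×10⁵ = 27.25 J.
Time: 27.25 J / 0.149 W = 180 s.

t ≈ 180 s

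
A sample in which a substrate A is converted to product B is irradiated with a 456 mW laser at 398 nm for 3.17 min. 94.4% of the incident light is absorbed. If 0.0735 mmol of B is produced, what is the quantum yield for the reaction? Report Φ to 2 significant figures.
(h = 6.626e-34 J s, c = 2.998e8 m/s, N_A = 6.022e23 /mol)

Φ = 0.27

Product: 0.0735 mmol = 7.35e-5 mol.
Photon energy at 398 nm: hc/λ = (6.626e-34)(2.998e8)/(398e-9) = 4.991e-19 J.
Energy delivered: (456 mW)(190.2 s) = 86.73 J.
Photons incident: 86.73 / 4.991e-19 = 1.738e20, i.e. 1.738e20/6.022e23 = 2.886e-4 mol.
Photons absorbed: 0.944 × 2.886e-4 = 2.724e-4 mol.
Φ = 7.35e-5 mol / 2.724e-4 mol photons = 0.27.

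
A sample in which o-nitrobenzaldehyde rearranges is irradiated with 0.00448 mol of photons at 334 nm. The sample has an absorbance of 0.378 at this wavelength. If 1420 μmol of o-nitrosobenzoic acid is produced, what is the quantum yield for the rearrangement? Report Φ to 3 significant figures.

Product: 1420 μmol = 0.00142 mol.
Fraction absorbed: 1 − 10^(−0.378) = 0.5812.
Photons absorbed: 0.5812 × 0.00448 = 0.002604 mol.
Φ = 0.00142 mol / 0.002604 mol photons = 0.545.

Φ = 0.545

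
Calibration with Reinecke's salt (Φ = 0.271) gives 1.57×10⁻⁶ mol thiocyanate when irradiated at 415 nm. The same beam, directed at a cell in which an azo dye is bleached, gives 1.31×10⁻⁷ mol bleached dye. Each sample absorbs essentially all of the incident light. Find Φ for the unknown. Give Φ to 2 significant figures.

Photons absorbed by the actinometer: 1.57×10⁻⁶ / 0.271 = 5.793×10⁻⁶ mol.
Φ(unknown) = 1.31×10⁻⁷ / 5.793×10⁻⁶ = 0.023.

Φ = 0.023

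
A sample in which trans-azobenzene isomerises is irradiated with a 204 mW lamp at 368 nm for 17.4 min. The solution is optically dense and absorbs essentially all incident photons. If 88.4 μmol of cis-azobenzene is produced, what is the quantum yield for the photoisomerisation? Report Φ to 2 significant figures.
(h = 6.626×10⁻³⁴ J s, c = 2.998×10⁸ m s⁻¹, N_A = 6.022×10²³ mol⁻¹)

Φ = 0.13

Product: 88.4 μmol = 8.84×10⁻⁵ mol.
Photon energy at 368 nm: hc/λ = (6.626×10⁻³⁴)(2.998×10⁸)/(368×10⁻⁹) = 5.398×10⁻¹⁹ J.
Energy delivered: (204 mW)(1044 s) = 213.0 J.
Photons incident: 213.0 / 5.398×10⁻¹⁹ = 3.946×10²⁰, i.e. 3.946×10²⁰/6.022×10²³ = 6.553×10⁻⁴ mol.
Φ = 8.84×10⁻⁵ mol / 6.553×10⁻⁴ mol photons = 0.13.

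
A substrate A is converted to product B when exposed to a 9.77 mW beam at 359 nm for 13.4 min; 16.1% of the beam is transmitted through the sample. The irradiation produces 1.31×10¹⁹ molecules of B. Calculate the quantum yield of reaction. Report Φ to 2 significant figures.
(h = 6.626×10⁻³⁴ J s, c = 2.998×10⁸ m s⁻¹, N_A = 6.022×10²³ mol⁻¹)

Φ = 1.1

Product: 1.31×10¹⁹ / 6.022×10²³ = 2.175×10⁻⁵ mol.
Photon energy at 359 nm: hc/λ = (6.626×10⁻³⁴)(2.998×10⁸)/(359×10⁻⁹) = 5.533×10⁻¹⁹ J.
Energy delivered: (9.77 mW)(804 s) = 7.855 J.
Photons incident: 7.855 / 5.533×10⁻¹⁹ = 1.420×10¹⁹, i.e. 1.420×10¹⁹/6.022×10²³ = 2.358×10⁻⁵ mol.
Fraction absorbed: 1 − 16.1/100 = 0.8390.
Photons absorbed: 0.8390 × 2.358×10⁻⁵ = 1.978×10⁻⁵ mol.
Φ = 2.175×10⁻⁵ mol / 1.978×10⁻⁵ mol photons = 1.1.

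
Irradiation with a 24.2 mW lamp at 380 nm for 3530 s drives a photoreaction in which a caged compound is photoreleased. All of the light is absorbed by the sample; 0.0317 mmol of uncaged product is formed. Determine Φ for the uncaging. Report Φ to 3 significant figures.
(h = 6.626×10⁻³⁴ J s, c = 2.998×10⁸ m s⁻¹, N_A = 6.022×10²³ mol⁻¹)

Φ = 0.117

Product: 0.0317 mmol = 3.17×10⁻⁵ mol.
Photon energy at 380 nm: hc/λ = (6.626×10⁻³⁴)(2.998×10⁸)/(380×10⁻⁹) = 5.228×10⁻¹⁹ J.
Energy delivered: (24.2 mW)(3530 s) = 85.43 J.
Photons incident: 85.43 / 5.228×10⁻¹⁹ = 1.634×10²⁰, i.e. 1.634×10²⁰/6.022×10²³ = 2.713×10⁻⁴ mol.
Φ = 3.17×10⁻⁵ mol / 2.713×10⁻⁴ mol photons = 0.117.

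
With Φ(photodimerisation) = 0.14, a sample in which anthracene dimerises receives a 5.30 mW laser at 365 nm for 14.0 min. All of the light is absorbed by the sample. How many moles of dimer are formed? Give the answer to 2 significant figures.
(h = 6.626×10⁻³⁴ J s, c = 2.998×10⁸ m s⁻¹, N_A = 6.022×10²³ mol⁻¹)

1.9×10⁻⁶ mol

Photon energy at 365 nm: hc/λ = (6.626×10⁻³⁴)(2.998×10⁸)/(365×10⁻⁹) = 5.442×10⁻¹⁹ J.
Energy delivered: (5.30 mW)(840 s) = 4.452 J.
Photons incident: 4.452 / 5.442×10⁻¹⁹ = 8.181×10¹⁸, i.e. 8.181×10¹⁸/6.022×10²³ = 1.359×10⁻⁵ mol.
Product: Φ × n_abs = 0.14 × 1.359×10⁻⁵ = 1.903×10⁻⁶ mol.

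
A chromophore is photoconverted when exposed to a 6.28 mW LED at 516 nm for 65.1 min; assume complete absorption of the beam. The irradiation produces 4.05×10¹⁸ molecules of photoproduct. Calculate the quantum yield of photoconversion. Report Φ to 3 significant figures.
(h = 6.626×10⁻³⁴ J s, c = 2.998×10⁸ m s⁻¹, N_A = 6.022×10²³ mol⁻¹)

Φ = 0.0636

Product: 4.05×10¹⁸ / 6.022×10²³ = 6.725×10⁻⁶ mol.
Photon energy at 516 nm: hc/λ = (6.626×10⁻³⁴)(2.998×10⁸)/(516×10⁻⁹) = 3.850×10⁻¹⁹ J.
Energy delivered: (6.28 mW)(3906 s) = 24.53 J.
Photons incident: 24.53 / 3.850×10⁻¹⁹ = 6.371×10¹⁹, i.e. 6.371×10¹⁹/6.022×10²³ = 1.058×10⁻⁴ mol.
Φ = 6.725×10⁻⁶ mol / 1.058×10⁻⁴ mol photons = 0.0636.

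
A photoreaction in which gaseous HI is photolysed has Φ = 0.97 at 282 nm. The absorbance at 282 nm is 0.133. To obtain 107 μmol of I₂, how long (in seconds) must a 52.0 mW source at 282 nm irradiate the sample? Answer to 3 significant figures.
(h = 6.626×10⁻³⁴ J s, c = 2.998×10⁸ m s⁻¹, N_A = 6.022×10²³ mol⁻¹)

t ≈ 3410 s

Product: 107 μmol = 1.07×10⁻⁴ mol.
Photons that must be absorbed: 1.07×10⁻⁴ / 0.97 = 1.103×10⁻⁴ mol.
Fraction absorbed: 1 − 10^(−0.133) = 0.2638.
Incident photons needed: 1.103×10⁻⁴ / 0.2638 = 4.181×10⁻⁴ mol.
Photon energy: hc/λ = 7.044×10⁻¹⁹ J; per mole, 4.242×10⁵ J mol⁻¹.
Energy required: 4.181×10⁻⁴ × 4.242×10⁵ = 177.4 J.
Time: 177.4 J / 0.052 W = 3410 s.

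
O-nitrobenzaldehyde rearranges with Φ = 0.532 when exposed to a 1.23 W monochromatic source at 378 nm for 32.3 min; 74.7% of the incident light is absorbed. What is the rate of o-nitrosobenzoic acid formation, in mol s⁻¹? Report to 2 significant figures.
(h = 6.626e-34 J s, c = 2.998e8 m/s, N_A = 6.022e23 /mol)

Photon energy at 378 nm: hc/λ = (6.626e-34)(2.998e8)/(378e-9) = 5.255e-19 J.
Energy delivered: (1.23 W)(1938 s) = 2384 J.
Photons incident: 2384 / 5.255e-19 = 4.537e21, i.e. 4.537e21/6.022e23 = 0.007534 mol.
Photons absorbed: 0.747 × 0.007534 = 0.005628 mol.
Product formed: 0.532 × 0.005628 = 0.002994 mol.
Rate: 0.002994 / 1938 s = 1.5e-6 mol s⁻¹.

1.5e-6 mol s⁻¹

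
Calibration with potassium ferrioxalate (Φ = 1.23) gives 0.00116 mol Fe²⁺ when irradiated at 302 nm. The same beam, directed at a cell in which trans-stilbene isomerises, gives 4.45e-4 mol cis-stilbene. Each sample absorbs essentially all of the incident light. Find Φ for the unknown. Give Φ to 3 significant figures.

Photons absorbed by the actinometer: 0.00116 / 1.23 = 9.431e-4 mol.
Φ(unknown) = 4.45e-4 / 9.431e-4 = 0.472.

Φ = 0.472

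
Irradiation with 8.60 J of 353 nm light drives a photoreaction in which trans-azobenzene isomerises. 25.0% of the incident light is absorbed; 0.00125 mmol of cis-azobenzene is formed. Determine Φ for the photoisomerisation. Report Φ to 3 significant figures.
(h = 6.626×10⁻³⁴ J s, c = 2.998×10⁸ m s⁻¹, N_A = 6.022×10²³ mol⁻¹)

Φ = 0.197

Product: 0.00125 mmol = 1.25×10⁻⁶ mol.
Photon energy at 353 nm: hc/λ = (6.626×10⁻³⁴)(2.998×10⁸)/(353×10⁻⁹) = 5.627×10⁻¹⁹ J.
Photons incident: 8.60 / 5.627×10⁻¹⁹ = 1.528×10¹⁹, i.e. 1.528×10¹⁹/6.022×10²³ = 2.537×10⁻⁵ mol.
Photons absorbed: 0.250 × 2.537×10⁻⁵ = 6.343×10⁻⁶ mol.
Φ = 1.25×10⁻⁶ mol / 6.343×10⁻⁶ mol photons = 0.197.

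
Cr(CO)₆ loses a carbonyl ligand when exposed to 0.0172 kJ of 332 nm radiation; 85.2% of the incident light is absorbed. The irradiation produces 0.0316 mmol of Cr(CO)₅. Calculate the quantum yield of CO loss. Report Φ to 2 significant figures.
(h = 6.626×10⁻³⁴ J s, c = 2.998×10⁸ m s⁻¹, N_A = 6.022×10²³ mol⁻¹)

Product: 0.0316 mmol = 3.16×10⁻⁵ mol.
Photon energy at 332 nm: hc/λ = (6.626×10⁻³⁴)(2.998×10⁸)/(332×10⁻⁹) = 5.983×10⁻¹⁹ J.
Incident energy: 0.0172 kJ = 17.2 J.
Photons incident: 17.2 / 5.983×10⁻¹⁹ = 2.875×10¹⁹, i.e. 2.875×10¹⁹/6.022×10²³ = 4.774×10⁻⁵ mol.
Photons absorbed: 0.852 × 4.774×10⁻⁵ = 4.067×10⁻⁵ mol.
Φ = 3.16×10⁻⁵ mol / 4.067×10⁻⁵ mol photons = 0.78.

Φ = 0.78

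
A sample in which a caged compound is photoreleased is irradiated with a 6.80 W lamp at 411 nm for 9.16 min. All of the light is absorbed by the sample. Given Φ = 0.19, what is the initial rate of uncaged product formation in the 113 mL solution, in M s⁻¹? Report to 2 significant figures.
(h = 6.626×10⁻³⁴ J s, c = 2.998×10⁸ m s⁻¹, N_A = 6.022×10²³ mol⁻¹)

3.9×10⁻⁵ M s⁻¹

Photon energy at 411 nm: hc/λ = (6.626×10⁻³⁴)(2.998×10⁸)/(411×10⁻⁹) = 4.833×10⁻¹⁹ J.
Energy delivered: (6.80 W)(549.6 s) = 3737 J.
Photons incident: 3737 / 4.833×10⁻¹⁹ = 7.732×10²¹, i.e. 7.732×10²¹/6.022×10²³ = 0.01284 mol.
Product formed: 0.19 × 0.01284 = 0.002440 mol.
Rate: 0.002440 mol / (549.6 s × 0.113 L) = 3.9×10⁻⁵ M s⁻¹.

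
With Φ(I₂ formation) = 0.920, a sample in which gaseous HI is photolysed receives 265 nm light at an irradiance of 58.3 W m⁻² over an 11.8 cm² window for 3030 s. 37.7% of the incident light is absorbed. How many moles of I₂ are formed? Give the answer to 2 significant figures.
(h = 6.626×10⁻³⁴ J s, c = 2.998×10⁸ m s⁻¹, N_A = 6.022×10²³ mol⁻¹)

Photon energy at 265 nm: hc/λ = (6.626×10⁻³⁴)(2.998×10⁸)/(265×10⁻⁹) = 7.496×10⁻¹⁹ J.
Energy delivered: (58.3 W m⁻²)(11.8×10⁻⁴ m²)(3030 s) = 208.4 J.
Photons incident: 208.4 / 7.496×10⁻¹⁹ = 2.780×10²⁰, i.e. 2.780×10²⁰/6.022×10²³ = 4.616×10⁻⁴ mol.
Photons absorbed: 0.377 × 4.616×10⁻⁴ = 1.740×10⁻⁴ mol.
Product: Φ × n_abs = 0.920 × 1.740×10⁻⁴ = 1.601×10⁻⁴ mol.

1.6×10⁻⁴ mol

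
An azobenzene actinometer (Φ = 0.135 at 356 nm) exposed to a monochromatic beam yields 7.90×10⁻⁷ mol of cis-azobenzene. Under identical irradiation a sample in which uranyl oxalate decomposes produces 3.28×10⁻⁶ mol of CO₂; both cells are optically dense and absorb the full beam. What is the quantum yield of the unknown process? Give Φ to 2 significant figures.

Photons absorbed by the actinometer: 7.90×10⁻⁷ / 0.135 = 5.852×10⁻⁶ mol.
Φ(unknown) = 3.28×10⁻⁶ / 5.852×10⁻⁶ = 0.56.

Φ = 0.56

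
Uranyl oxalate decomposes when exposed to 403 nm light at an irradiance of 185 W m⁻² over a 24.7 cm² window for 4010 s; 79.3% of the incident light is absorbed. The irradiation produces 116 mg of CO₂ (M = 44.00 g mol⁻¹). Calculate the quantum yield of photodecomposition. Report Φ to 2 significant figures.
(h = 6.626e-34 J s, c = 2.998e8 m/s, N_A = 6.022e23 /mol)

Φ = 0.54

Product: 116 mg / 44.00 g mol⁻¹ = 0.002636 mol.
Photon energy at 403 nm: hc/λ = (6.626e-34)(2.998e8)/(403e-9) = 4.929e-19 J.
Energy delivered: (185 W m⁻²)(24.7e-4 m²)(4010 s) = 1832 J.
Photons incident: 1832 / 4.929e-19 = 3.717e21, i.e. 3.717e21/6.022e23 = 0.006172 mol.
Photons absorbed: 0.793 × 0.006172 = 0.004894 mol.
Φ = 0.002636 mol / 0.004894 mol photons = 0.54.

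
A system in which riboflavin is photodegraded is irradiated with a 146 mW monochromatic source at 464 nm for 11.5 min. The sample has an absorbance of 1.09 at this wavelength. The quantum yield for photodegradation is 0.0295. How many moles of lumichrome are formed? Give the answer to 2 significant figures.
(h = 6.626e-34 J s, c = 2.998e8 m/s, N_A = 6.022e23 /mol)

1.1e-5 mol

Photon energy at 464 nm: hc/λ = (6.626e-34)(2.998e8)/(464e-9) = 4.281e-19 J.
Energy delivered: (146 mW)(690 s) = 100.7 J.
Photons incident: 100.7 / 4.281e-19 = 2.352e20, i.e. 2.352e20/6.022e23 = 3.906e-4 mol.
Fraction absorbed: 1 − 10^(−1.09) = 0.9187.
Photons absorbed: 0.9187 × 3.906e-4 = 3.588e-4 mol.
Product: Φ × n_abs = 0.0295 × 3.588e-4 = 1.058e-5 mol.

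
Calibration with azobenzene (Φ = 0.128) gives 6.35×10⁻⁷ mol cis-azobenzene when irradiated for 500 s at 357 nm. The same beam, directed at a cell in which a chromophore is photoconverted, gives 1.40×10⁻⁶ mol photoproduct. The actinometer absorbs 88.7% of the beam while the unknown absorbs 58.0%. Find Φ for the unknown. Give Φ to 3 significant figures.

Photons absorbed by the actinometer: 6.35×10⁻⁷ / 0.128 = 4.961×10⁻⁶ mol.
Incident flux: 4.961×10⁻⁶ / 0.887 = 5.593×10⁻⁶ einstein.
Absorbed by unknown: 0.580 × 5.593×10⁻⁶ = 3.244×10⁻⁶ mol.
Φ(unknown) = 1.40×10⁻⁶ / 3.244×10⁻⁶ = 0.432.

Φ = 0.432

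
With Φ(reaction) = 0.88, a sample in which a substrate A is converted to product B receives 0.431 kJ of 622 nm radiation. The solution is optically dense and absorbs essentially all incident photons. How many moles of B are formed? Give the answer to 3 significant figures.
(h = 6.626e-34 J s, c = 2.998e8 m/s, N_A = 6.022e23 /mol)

Photon energy at 622 nm: hc/λ = (6.626e-34)(2.998e8)/(622e-9) = 3.194e-19 J.
Incident energy: 0.431 kJ = 431 J.
Photons incident: 431 / 3.194e-19 = 1.349e21, i.e. 1.349e21/6.022e23 = 0.002240 mol.
Product: Φ × n_abs = 0.88 × 0.002240 = 0.001971 mol.

0.00197 mol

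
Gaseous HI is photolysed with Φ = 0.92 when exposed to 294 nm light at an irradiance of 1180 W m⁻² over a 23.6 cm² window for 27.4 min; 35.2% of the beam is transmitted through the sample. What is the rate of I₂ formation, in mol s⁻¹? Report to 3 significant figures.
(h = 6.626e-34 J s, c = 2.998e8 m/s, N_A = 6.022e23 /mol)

4.08e-6 mol s⁻¹

Photon energy at 294 nm: hc/λ = (6.626e-34)(2.998e8)/(294e-9) = 6.757e-19 J.
Energy delivered: (1180 W m⁻²)(23.6e-4 m²)(1644 s) = 4578 J.
Photons incident: 4578 / 6.757e-19 = 6.775e21, i.e. 6.775e21/6.022e23 = 0.01125 mol.
Fraction absorbed: 1 − 35.2/100 = 0.6480.
Photons absorbed: 0.6480 × 0.01125 = 0.007290 mol.
Product formed: 0.92 × 0.007290 = 0.006707 mol.
Rate: 0.006707 / 1644 s = 4.08e-6 mol s⁻¹.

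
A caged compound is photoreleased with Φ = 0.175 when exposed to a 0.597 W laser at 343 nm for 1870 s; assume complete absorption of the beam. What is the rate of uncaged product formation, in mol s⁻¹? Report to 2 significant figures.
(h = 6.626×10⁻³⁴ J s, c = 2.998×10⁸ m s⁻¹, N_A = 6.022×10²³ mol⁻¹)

3.0×10⁻⁷ mol s⁻¹

Photon energy at 343 nm: hc/λ = (6.626×10⁻³⁴)(2.998×10⁸)/(343×10⁻⁹) = 5.791×10⁻¹⁹ J.
Energy delivered: (0.597 W)(1870 s) = 1116 J.
Photons incident: 1116 / 5.791×10⁻¹⁹ = 1.927×10²¹, i.e. 1.927×10²¹/6.022×10²³ = 0.003200 mol.
Product formed: 0.175 × 0.003200 = 5.600×10⁻⁴ mol.
Rate: 5.600×10⁻⁴ / 1870 s = 3.0×10⁻⁷ mol s⁻¹.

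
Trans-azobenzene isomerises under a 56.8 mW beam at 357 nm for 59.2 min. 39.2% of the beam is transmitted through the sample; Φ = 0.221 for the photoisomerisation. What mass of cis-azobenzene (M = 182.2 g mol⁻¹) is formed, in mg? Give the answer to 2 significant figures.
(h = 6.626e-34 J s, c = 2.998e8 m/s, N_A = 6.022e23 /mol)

Photon energy at 357 nm: hc/λ = (6.626e-34)(2.998e8)/(357e-9) = 5.564e-19 J.
Energy delivered: (56.8 mW)(3552 s) = 201.8 J.
Photons incident: 201.8 / 5.564e-19 = 3.627e20, i.e. 3.627e20/6.022e23 = 6.023e-4 mol.
Fraction absorbed: 1 − 39.2/100 = 0.6080.
Photons absorbed: 0.6080 × 6.023e-4 = 3.662e-4 mol.
Product: Φ × n_abs = 0.221 × 3.662e-4 = 8.093e-5 mol.
Mass: 8.093e-5 × 182.2 = 0.01475 g = 15 mg.

15 mg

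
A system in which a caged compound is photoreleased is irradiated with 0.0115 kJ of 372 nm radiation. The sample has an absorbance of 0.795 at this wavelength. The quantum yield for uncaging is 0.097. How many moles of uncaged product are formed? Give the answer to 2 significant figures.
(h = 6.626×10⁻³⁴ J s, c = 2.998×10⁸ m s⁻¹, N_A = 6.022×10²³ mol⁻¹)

2.9×10⁻⁶ mol

Photon energy at 372 nm: hc/λ = (6.626×10⁻³⁴)(2.998×10⁸)/(372×10⁻⁹) = 5.340×10⁻¹⁹ J.
Incident energy: 0.0115 kJ = 11.5 J.
Photons incident: 11.5 / 5.340×10⁻¹⁹ = 2.154×10¹⁹, i.e. 2.154×10¹⁹/6.022×10²³ = 3.577×10⁻⁵ mol.
Fraction absorbed: 1 − 10^(−0.795) = 0.8397.
Photons absorbed: 0.8397 × 3.577×10⁻⁵ = 3.004×10⁻⁵ mol.
Product: Φ × n_abs = 0.097 × 3.004×10⁻⁵ = 2.914×10⁻⁶ mol.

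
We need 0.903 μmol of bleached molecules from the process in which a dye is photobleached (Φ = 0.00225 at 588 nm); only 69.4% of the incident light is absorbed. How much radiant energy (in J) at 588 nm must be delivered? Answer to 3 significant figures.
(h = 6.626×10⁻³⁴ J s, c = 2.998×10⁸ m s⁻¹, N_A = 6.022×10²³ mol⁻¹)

Product: 0.903 μmol = 9.03×10⁻⁷ mol.
Photons that must be absorbed: 9.03×10⁻⁷ / 0.00225 = 4.013×10⁻⁴ mol.
Incident photons needed: 4.013×10⁻⁴ / 0.694 = 5.782×10⁻⁴ mol.
Photon energy: hc/λ = 3.378×10⁻¹⁹ J; per mole, 2.034×10⁵ J mol⁻¹.
Energy required: 5.782×10⁻⁴ × 2.034×10⁵ = 118 J.

118 J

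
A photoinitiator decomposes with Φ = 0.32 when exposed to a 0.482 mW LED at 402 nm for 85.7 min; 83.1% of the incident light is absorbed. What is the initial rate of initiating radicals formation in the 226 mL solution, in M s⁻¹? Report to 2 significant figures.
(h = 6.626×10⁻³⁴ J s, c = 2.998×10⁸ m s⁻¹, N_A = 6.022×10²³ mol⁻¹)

Photon energy at 402 nm: hc/λ = (6.626×10⁻³⁴)(2.998×10⁸)/(402×10⁻⁹) = 4.941×10⁻¹⁹ J.
Energy delivered: (0.482 mW)(5142 s) = 2.478 J.
Photons incident: 2.478 / 4.941×10⁻¹⁹ = 5.015×10¹⁸, i.e. 5.015×10¹⁸/6.022×10²³ = 8.328×10⁻⁶ mol.
Photons absorbed: 0.831 × 8.328×10⁻⁶ = 6.921×10⁻⁶ mol.
Product formed: 0.32 × 6.921×10⁻⁶ = 2.215×10⁻⁶ mol.
Rate: 2.215×10⁻⁶ mol / (5142 s × 0.226 L) = 1.9×10⁻⁹ M s⁻¹.

1.9×10⁻⁹ M s⁻¹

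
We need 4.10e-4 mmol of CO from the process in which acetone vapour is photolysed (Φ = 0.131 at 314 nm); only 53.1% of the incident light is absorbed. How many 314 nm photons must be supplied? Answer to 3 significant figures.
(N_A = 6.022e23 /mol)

3.55e18 photons

Product: 4.10e-4 mmol = 4.10e-7 mol.
Photons that must be absorbed: 4.10e-7 / 0.131 = 3.130e-6 mol.
Incident photons needed: 3.130e-6 / 0.531 = 5.895e-6 mol.
Photon count: 5.895e-6 × 6.022e23 = 3.55e18.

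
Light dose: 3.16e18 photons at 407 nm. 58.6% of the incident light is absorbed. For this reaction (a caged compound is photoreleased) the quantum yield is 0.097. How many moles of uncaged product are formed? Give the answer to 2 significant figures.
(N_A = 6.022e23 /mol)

3.0e-7 mol

Moles of photons: 3.16e18 / 6.022e23 = 5.247e-6 mol.
Photons absorbed: 0.586 × 5.247e-6 = 3.075e-6 mol.
Product: Φ × n_abs = 0.097 × 3.075e-6 = 2.983e-7 mol.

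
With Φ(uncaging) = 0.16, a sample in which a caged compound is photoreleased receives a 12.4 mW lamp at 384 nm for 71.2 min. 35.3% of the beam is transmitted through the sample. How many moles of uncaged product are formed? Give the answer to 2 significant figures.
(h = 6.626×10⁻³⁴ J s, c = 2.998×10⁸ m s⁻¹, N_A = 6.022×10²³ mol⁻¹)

Photon energy at 384 nm: hc/λ = (6.626×10⁻³⁴)(2.998×10⁸)/(384×10⁻⁹) = 5.173×10⁻¹⁹ J.
Energy delivered: (12.4 mW)(4272 s) = 52.97 J.
Photons incident: 52.97 / 5.173×10⁻¹⁹ = 1.024×10²⁰, i.e. 1.024×10²⁰/6.022×10²³ = 1.700×10⁻⁴ mol.
Fraction absorbed: 1 − 35.3/100 = 0.6470.
Photons absorbed: 0.6470 × 1.700×10⁻⁴ = 1.100×10⁻⁴ mol.
Product: Φ × n_abs = 0.16 × 1.100×10⁻⁴ = 1.760×10⁻⁵ mol.

1.8×10⁻⁵ mol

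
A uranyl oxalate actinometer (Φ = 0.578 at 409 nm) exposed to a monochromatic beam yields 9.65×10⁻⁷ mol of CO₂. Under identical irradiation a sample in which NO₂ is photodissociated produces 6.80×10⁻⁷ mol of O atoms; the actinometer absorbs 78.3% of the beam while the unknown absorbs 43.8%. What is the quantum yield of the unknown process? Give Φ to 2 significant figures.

Φ = 0.73

Photons absorbed by the actinometer: 9.65×10⁻⁷ / 0.578 = 1.670×10⁻⁶ mol.
Incident flux: 1.670×10⁻⁶ / 0.783 = 2.133×10⁻⁶ einstein.
Absorbed by unknown: 0.438 × 2.133×10⁻⁶ = 9.343×10⁻⁷ mol.
Φ(unknown) = 6.80×10⁻⁷ / 9.343×10⁻⁷ = 0.73.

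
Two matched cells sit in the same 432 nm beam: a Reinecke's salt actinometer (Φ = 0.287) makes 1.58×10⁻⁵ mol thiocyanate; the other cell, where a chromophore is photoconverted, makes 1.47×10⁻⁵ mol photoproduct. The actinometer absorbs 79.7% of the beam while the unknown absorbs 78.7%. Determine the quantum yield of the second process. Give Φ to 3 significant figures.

Φ = 0.270

Photons absorbed by the actinometer: 1.58×10⁻⁵ / 0.287 = 5.505×10⁻⁵ mol.
Incident flux: 5.505×10⁻⁵ / 0.797 = 6.907×10⁻⁵ einstein.
Absorbed by unknown: 0.787 × 6.907×10⁻⁵ = 5.436×10⁻⁵ mol.
Φ(unknown) = 1.47×10⁻⁵ / 5.436×10⁻⁵ = 0.270.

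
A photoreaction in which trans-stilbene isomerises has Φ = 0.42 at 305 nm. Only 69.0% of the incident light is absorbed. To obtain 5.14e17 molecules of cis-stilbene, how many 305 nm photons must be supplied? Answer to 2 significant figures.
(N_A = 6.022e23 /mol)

1.8e18 photons

Product: 5.14e17 / 6.022e23 = 8.535e-7 mol.
Photons that must be absorbed: 8.535e-7 / 0.42 = 2.032e-6 mol.
Incident photons needed: 2.032e-6 / 0.690 = 2.945e-6 mol.
Photon count: 2.945e-6 × 6.022e23 = 1.8e18.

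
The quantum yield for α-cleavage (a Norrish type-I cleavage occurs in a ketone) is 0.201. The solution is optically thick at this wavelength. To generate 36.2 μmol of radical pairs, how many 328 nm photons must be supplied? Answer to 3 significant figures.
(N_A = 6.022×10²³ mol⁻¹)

1.08×10²⁰ photons

Product: 36.2 μmol = 3.62×10⁻⁵ mol.
Photons that must be absorbed: 3.62×10⁻⁵ / 0.201 = 1.801×10⁻⁴ mol.
Photon count: 1.801×10⁻⁴ × 6.022×10²³ = 1.08×10²⁰.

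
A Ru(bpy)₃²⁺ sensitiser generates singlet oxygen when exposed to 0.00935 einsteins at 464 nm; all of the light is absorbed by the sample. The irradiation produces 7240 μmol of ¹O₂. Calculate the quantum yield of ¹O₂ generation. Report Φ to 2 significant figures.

Product: 7240 μmol = 0.00724 mol.
Φ = 0.00724 mol / 0.00935 mol photons = 0.77.

Φ = 0.77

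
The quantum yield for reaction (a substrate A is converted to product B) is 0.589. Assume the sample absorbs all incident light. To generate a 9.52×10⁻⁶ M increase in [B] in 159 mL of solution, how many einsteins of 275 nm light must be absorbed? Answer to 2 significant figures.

2.6×10⁻⁶ einstein

Product: (9.52×10⁻⁶ M)(0.159 L) = 1.514×10⁻⁶ mol.
Photons that must be absorbed: 1.514×10⁻⁶ / 0.589 = 2.570×10⁻⁶ mol.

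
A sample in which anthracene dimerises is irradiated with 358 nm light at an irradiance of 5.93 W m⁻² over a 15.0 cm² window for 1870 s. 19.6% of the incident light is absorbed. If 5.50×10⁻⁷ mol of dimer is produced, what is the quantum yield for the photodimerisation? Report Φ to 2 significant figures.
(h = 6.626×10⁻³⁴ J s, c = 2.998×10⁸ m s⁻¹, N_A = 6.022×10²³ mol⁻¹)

Φ = 0.056

Photon energy at 358 nm: hc/λ = (6.626×10⁻³⁴)(2.998×10⁸)/(358×10⁻⁹) = 5.549×10⁻¹⁹ J.
Energy delivered: (5.93 W m⁻²)(15.0×10⁻⁴ m²)(1870 s) = 16.63 J.
Photons incident: 16.63 / 5.549×10⁻¹⁹ = 2.997×10¹⁹, i.e. 2.997×10¹⁹/6.022×10²³ = 4.977×10⁻⁵ mol.
Photons absorbed: 0.196 × 4.977×10⁻⁵ = 9.755×10⁻⁶ mol.
Φ = 5.50×10⁻⁷ mol / 9.755×10⁻⁶ mol photons = 0.056.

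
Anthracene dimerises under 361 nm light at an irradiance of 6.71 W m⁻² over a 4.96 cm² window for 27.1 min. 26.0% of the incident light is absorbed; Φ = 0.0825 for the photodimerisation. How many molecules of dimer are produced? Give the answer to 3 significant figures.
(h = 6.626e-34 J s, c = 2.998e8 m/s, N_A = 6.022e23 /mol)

2.11e17 molecules

Photon energy at 361 nm: hc/λ = (6.626e-34)(2.998e8)/(361e-9) = 5.503e-19 J.
Energy delivered: (6.71 W m⁻²)(4.96e-4 m²)(1626 s) = 5.412 J.
Photons incident: 5.412 / 5.503e-19 = 9.835e18, i.e. 9.835e18/6.022e23 = 1.633e-5 mol.
Photons absorbed: 0.260 × 1.633e-5 = 4.246e-6 mol.
Product: Φ × n_abs = 0.0825 × 4.246e-6 = 3.503e-7 mol.
As a count: 3.503e-7 × 6.022e23 = 2.11e17.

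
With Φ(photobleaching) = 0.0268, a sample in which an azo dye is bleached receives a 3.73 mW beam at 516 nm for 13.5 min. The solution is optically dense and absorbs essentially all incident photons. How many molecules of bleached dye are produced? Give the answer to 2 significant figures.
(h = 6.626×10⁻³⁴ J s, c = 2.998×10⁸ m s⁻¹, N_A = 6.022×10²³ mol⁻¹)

Photon energy at 516 nm: hc/λ = (6.626×10⁻³⁴)(2.998×10⁸)/(516×10⁻⁹) = 3.850×10⁻¹⁹ J.
Energy delivered: (3.73 mW)(810 s) = 3.021 J.
Photons incident: 3.021 / 3.850×10⁻¹⁹ = 7.847×10¹⁸, i.e. 7.847×10¹⁸/6.022×10²³ = 1.303×10⁻⁵ mol.
Product: Φ × n_abs = 0.0268 × 1.303×10⁻⁵ = 3.492×10⁻⁷ mol.
As a count: 3.492×10⁻⁷ × 6.022×10²³ = 2.1×10¹⁷.

2.1×10¹⁷ molecules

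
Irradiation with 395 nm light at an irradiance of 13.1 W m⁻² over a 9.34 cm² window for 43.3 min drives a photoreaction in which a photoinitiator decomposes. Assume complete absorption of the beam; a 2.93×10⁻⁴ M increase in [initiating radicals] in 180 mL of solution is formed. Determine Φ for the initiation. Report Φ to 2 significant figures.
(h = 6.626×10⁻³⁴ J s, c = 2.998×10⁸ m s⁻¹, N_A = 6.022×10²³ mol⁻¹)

Φ = 0.50

Product: (2.93×10⁻⁴ M)(0.18 L) = 5.274×10⁻⁵ mol.
Photon energy at 395 nm: hc/λ = (6.626×10⁻³⁴)(2.998×10⁸)/(395×10⁻⁹) = 5.029×10⁻¹⁹ J.
Energy delivered: (13.1 W m⁻²)(9.34×10⁻⁴ m²)(2598 s) = 31.79 J.
Photons incident: 31.79 / 5.029×10⁻¹⁹ = 6.321×10¹⁹, i.e. 6.321×10¹⁹/6.022×10²³ = 1.050×10⁻⁴ mol.
Φ = 5.274×10⁻⁵ mol / 1.050×10⁻⁴ mol photons = 0.50.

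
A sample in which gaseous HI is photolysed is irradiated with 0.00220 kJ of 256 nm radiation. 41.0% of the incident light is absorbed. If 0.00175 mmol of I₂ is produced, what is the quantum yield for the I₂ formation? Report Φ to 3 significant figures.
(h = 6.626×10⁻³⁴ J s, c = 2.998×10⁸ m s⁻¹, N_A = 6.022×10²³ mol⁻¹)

Product: 0.00175 mmol = 1.75×10⁻⁶ mol.
Photon energy at 256 nm: hc/λ = (6.626×10⁻³⁴)(2.998×10⁸)/(256×10⁻⁹) = 7.760×10⁻¹⁹ J.
Incident energy: 0.00220 kJ = 2.20 J.
Photons incident: 2.20 / 7.760×10⁻¹⁹ = 2.835×10¹⁸, i.e. 2.835×10¹⁸/6.022×10²³ = 4.708×10⁻⁶ mol.
Photons absorbed: 0.410 × 4.708×10⁻⁶ = 1.930×10⁻⁶ mol.
Φ = 1.75×10⁻⁶ mol / 1.930×10⁻⁶ mol photons = 0.907.

Φ = 0.907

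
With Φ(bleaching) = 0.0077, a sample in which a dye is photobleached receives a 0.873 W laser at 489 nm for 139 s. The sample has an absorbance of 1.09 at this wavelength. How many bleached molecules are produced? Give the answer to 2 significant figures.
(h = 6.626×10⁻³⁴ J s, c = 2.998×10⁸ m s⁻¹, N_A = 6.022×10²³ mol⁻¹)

2.1×10¹⁸ bleached molecules

Photon energy at 489 nm: hc/λ = (6.626×10⁻³⁴)(2.998×10⁸)/(489×10⁻⁹) = 4.062×10⁻¹⁹ J.
Energy delivered: (0.873 W)(139 s) = 121.3 J.
Photons incident: 121.3 / 4.062×10⁻¹⁹ = 2.986×10²⁰, i.e. 2.986×10²⁰/6.022×10²³ = 4.958×10⁻⁴ mol.
Fraction absorbed: 1 − 10^(−1.09) = 0.9187.
Photons absorbed: 0.9187 × 4.958×10⁻⁴ = 4.555×10⁻⁴ mol.
Product: Φ × n_abs = 0.0077 × 4.555×10⁻⁴ = 3.507×10⁻⁶ mol.
As a count: 3.507×10⁻⁶ × 6.022×10²³ = 2.1×10¹⁸.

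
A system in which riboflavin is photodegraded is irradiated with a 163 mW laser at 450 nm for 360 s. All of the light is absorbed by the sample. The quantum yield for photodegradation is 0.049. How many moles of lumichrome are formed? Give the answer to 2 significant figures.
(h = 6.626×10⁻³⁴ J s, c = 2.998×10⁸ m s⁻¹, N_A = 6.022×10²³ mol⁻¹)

Photon energy at 450 nm: hc/λ = (6.626×10⁻³⁴)(2.998×10⁸)/(450×10⁻⁹) = 4.414×10⁻¹⁹ J.
Energy delivered: (163 mW)(360 s) = 58.68 J.
Photons incident: 58.68 / 4.414×10⁻¹⁹ = 1.329×10²⁰, i.e. 1.329×10²⁰/6.022×10²³ = 2.207×10⁻⁴ mol.
Product: Φ × n_abs = 0.049 × 2.207×10⁻⁴ = 1.081×10⁻⁵ mol.

1.1×10⁻⁵ mol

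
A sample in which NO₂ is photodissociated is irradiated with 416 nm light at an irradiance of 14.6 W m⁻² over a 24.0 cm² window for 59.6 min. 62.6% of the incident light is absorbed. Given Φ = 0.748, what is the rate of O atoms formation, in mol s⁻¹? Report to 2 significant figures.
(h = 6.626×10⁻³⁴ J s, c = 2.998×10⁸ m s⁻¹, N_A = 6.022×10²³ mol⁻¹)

5.7×10⁻⁸ mol s⁻¹

Photon energy at 416 nm: hc/λ = (6.626×10⁻³⁴)(2.998×10⁸)/(416×10⁻⁹) = 4.775×10⁻¹⁹ J.
Energy delivered: (14.6 W m⁻²)(24.0×10⁻⁴ m²)(3576 s) = 125.3 J.
Photons incident: 125.3 / 4.775×10⁻¹⁹ = 2.624×10²⁰, i.e. 2.624×10²⁰/6.022×10²³ = 4.357×10⁻⁴ mol.
Photons absorbed: 0.626 × 4.357×10⁻⁴ = 2.727×10⁻⁴ mol.
Product formed: 0.748 × 2.727×10⁻⁴ = 2.040×10⁻⁴ mol.
Rate: 2.040×10⁻⁴ / 3576 s = 5.7×10⁻⁸ mol s⁻¹.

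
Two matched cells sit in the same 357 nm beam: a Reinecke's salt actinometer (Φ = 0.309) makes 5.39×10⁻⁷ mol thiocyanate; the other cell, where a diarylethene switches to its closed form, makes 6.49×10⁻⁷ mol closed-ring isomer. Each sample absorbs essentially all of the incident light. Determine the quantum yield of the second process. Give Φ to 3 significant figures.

Φ = 0.372

Photons absorbed by the actinometer: 5.39×10⁻⁷ / 0.309 = 1.744×10⁻⁶ mol.
Φ(unknown) = 6.49×10⁻⁷ / 1.744×10⁻⁶ = 0.372.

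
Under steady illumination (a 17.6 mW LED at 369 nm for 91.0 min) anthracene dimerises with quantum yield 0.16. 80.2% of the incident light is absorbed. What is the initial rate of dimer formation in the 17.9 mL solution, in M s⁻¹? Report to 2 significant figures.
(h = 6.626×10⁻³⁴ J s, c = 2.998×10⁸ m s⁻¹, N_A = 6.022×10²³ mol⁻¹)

Photon energy at 369 nm: hc/λ = (6.626×10⁻³⁴)(2.998×10⁸)/(369×10⁻⁹) = 5.383×10⁻¹⁹ J.
Energy delivered: (17.6 mW)(5460 s) = 96.10 J.
Photons incident: 96.10 / 5.383×10⁻¹⁹ = 1.785×10²⁰, i.e. 1.785×10²⁰/6.022×10²³ = 2.964×10⁻⁴ mol.
Photons absorbed: 0.802 × 2.964×10⁻⁴ = 2.377×10⁻⁴ mol.
Product formed: 0.16 × 2.377×10⁻⁴ = 3.803×10⁻⁵ mol.
Rate: 3.803×10⁻⁵ mol / (5460 s × 0.0179 L) = 3.9×10⁻⁷ M s⁻¹.

3.9×10⁻⁷ M s⁻¹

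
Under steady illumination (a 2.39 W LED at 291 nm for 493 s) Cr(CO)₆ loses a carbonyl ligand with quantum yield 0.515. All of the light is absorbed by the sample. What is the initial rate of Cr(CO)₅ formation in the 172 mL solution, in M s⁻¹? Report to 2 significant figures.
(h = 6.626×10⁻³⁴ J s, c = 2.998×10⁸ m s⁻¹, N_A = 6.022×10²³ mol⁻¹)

1.7×10⁻⁵ M s⁻¹

Photon energy at 291 nm: hc/λ = (6.626×10⁻³⁴)(2.998×10⁸)/(291×10⁻⁹) = 6.826×10⁻¹⁹ J.
Energy delivered: (2.39 W)(493 s) = 1178 J.
Photons incident: 1178 / 6.826×10⁻¹⁹ = 1.726×10²¹, i.e. 1.726×10²¹/6.022×10²³ = 0.002866 mol.
Product formed: 0.515 × 0.002866 = 0.001476 mol.
Rate: 0.001476 mol / (493 s × 0.172 L) = 1.7×10⁻⁵ M s⁻¹.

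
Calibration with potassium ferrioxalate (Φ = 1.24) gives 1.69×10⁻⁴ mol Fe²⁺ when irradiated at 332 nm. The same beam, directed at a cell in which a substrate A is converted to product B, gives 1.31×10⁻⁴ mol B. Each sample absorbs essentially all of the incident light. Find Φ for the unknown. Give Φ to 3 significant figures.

Photons absorbed by the actinometer: 1.69×10⁻⁴ / 1.24 = 1.363×10⁻⁴ mol.
Φ(unknown) = 1.31×10⁻⁴ / 1.363×10⁻⁴ = 0.961.

Φ = 0.961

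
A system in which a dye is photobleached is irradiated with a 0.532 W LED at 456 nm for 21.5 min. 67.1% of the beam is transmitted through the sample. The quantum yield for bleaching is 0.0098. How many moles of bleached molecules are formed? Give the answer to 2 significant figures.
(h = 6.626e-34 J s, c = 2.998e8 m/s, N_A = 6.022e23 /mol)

8.4e-6 mol

Photon energy at 456 nm: hc/λ = (6.626e-34)(2.998e8)/(456e-9) = 4.356e-19 J.
Energy delivered: (0.532 W)(1290 s) = 686.3 J.
Photons incident: 686.3 / 4.356e-19 = 1.576e21, i.e. 1.576e21/6.022e23 = 0.002617 mol.
Fraction absorbed: 1 − 67.1/100 = 0.3290.
Photons absorbed: 0.3290 × 0.002617 = 8.610e-4 mol.
Product: Φ × n_abs = 0.0098 × 8.610e-4 = 8.438e-6 mol.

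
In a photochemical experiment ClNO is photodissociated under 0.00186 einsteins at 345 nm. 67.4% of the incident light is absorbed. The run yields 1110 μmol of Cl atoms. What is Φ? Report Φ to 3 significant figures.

Product: 1110 μmol = 0.00111 mol.
Photons absorbed: 0.674 × 0.00186 = 0.001254 mol.
Φ = 0.00111 mol / 0.001254 mol photons = 0.885.

Φ = 0.885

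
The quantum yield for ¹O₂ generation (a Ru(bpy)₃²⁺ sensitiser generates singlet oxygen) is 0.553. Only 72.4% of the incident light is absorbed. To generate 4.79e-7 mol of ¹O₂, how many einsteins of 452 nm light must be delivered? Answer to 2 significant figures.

1.2e-6 einstein

Photons that must be absorbed: 4.79e-7 / 0.553 = 8.662e-7 mol.
Incident photons needed: 8.662e-7 / 0.724 = 1.196e-6 mol.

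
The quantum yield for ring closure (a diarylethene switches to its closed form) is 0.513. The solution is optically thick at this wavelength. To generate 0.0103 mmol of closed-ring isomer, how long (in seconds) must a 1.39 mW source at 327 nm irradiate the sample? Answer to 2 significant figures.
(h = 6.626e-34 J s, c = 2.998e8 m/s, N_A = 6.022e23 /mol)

t ≈ 5300 s

Product: 0.0103 mmol = 1.03e-5 mol.
Photons that must be absorbed: 1.03e-5 / 0.513 = 2.008e-5 mol.
Photon energy: hc/λ = 6.075e-19 J; per mole, 3.658e5 J mol⁻¹.
Energy required: 2.008e-5 × 3.658e5 = 7.345 J.
Time: 7.345 J / 0.00139 W = 5300 s.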